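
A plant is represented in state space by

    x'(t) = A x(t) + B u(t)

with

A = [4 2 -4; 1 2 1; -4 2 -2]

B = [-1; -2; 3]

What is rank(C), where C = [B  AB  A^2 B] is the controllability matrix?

3

AB = [[-20], [-2], [-6]]
A^2B = [[-60], [-30], [88]]
Controllability matrix C = [B  AB  A^2B] = [[-1, -20, -60], [-2, -2, -30], [3, -6, 88]]
det(C) = (-1)·((-2)·88 - (-30)·(-6)) - (-20)·((-2)·88 - (-30)·3) + (-60)·((-2)·(-6) - (-2)·3) = (-1)·(-356) - (-20)·(-86) + (-60)·18 = -2444 ≠ 0, so rank(C) = 3.
rank(C) = 3 = n, so the pair (A, B) is completely controllable.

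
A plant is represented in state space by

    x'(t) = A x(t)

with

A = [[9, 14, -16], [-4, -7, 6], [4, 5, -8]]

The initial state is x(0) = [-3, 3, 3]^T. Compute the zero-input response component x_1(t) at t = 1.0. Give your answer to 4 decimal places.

-5.0653

det(sI - A) = s^3 - (tr A)s^2 + (M11 + M22 + M33)s - det A, where Mii is the 2×2 principal minor of A obtained by deleting row i and column i.
tr A = 9 + (-7) + (-8) = -6; M11 = (-7)·(-8) - 6·5 = 56 - 30 = 26; M22 = 9·(-8) - (-16)·4 = -72 - (-64) = -8; M33 = 9·(-7) - 14·(-4) = -63 - (-56) = -7; sum of minors = 11.
det A = 9·((-7)·(-8) - 6·5) - 14·((-4)·(-8) - 6·4) + (-16)·((-4)·5 - (-7)·4) = 9·26 - 14·8 + (-16)·8 = -6.
So p(s) = det(sI - A) = s^3 + 6s^2 + 11s + 6.
Rational-root test: any integer root divides 6. Testing small divisors, s = -1 works: p(-1) = -1 + 6 + (-11) + 6 = 0, so (s + 1) is a factor.
Dividing, p(s) = (s + 1)(s^2 + 5s + 6).
Factor s^2 + 5s + 6: two numbers with sum -5 and product 6 are -2 and -3, so s^2 + 5s + 6 = (s + 2)(s + 3).
Hence p(s) = (s + 1) (s + 2) (s + 3), with roots -3, -2, -1.
The eigenvalues -3, -2, -1 are distinct and real, so A is diagonalisable and x(t) = e^{At} x(0) = V diag(e^{λ_i t}) V^{-1} x(0), where the columns of V are the eigenvectors.
λ = -3: A - (-3)I = [[12, 14, -16], [-4, -4, 6], [4, 5, -5]]. v must be orthogonal to every row; (row 1) × (row 2) = [20, -8, 8], so take v_1 = [5, -2, 2]^T.
λ = -2: A - (-2)I = [[11, 14, -16], [-4, -5, 6], [4, 5, -6]]. v must be orthogonal to every row; (row 1) × (row 2) = [4, -2, 1], so take v_2 = [-4, 2, -1]^T.
λ = -1: A - (-1)I = [[10, 14, -16], [-4, -6, 6], [4, 5, -7]]. v must be orthogonal to every row; (row 1) × (row 2) = [-12, 4, -4], so take v_3 = [3, -1, 1]^T.
V = [v_1 v_2 v_3] = [[5, -4, 3], [-2, 2, -1], [2, -1, 1]] has det V = -1, so V^{-1} = adj(V)/det V = [[-1, -1, 2], [0, 1, 1], [2, 3, -2]].
Modal coordinates z(0) = V^{-1} x(0): (-1)·(-3) + (-1)·3 + 2·3 = 6; 0·(-3) + 1·3 + 1·3 = 6; 2·(-3) + 3·3 + (-2)·3 = -3; so z(0) = [6, 6, -3]^T.
x_1(t) = Σ_i (v_i)_1 · z_i(0) · e^{λ_i t} (row 1 of V times the modal terms).
x_1(1.0) = 5·6·e^{-3·1.0} + (-4)·6·e^{-2·1.0} + 3·(-3)·e^{-1·1.0} = 30·0.049787 + (-24)·0.135335 + (-9)·0.367879 = -5.0653.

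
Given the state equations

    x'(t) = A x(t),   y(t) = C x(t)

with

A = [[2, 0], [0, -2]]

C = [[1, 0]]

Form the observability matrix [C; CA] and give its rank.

CA = [[2, 0]]
Observability matrix O = [C; CA] = [[1, 0], [2, 0]]
Every row of O is a scalar multiple of row 1 = [1, 0] (multipliers 1, 2), so the rows span a one-dimensional space.
O ≠ 0, hence rank(O) = 1.
rank(O) = 1 < n = 2, so the pair (A, C) is not completely observable.

1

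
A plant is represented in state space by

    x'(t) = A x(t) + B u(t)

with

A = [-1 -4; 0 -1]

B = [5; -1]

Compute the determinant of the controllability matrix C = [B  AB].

4

AB = [[-1], [1]]
Controllability matrix C = [B  AB] = [[5, -1], [-1, 1]]
det(C) = 5·1 - (-1)·(-1) = 5 - 1 = 4
Since det(C) ≠ 0, rank(C) = 2 and the system is completely controllable.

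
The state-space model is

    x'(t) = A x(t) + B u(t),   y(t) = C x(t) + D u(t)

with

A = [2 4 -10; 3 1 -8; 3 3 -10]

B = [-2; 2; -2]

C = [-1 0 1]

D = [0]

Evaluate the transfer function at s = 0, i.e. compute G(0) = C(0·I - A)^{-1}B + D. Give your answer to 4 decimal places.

-2.0000

G(0) = C(-A)^{-1}B + D = -C A^{-1} B + D.
det A = -8, so A^{-1} = (1/-8)·adj(A) = [[-7/4, -5/4, 11/4], [-3/4, -5/4, 7/4], [-3/4, -3/4, 5/4]]
A^{-1} B = [-9/2, -9/2, -5/2]^T
C A^{-1} B = 2
G(0) = D - C A^{-1} B = 0 - (2) = -2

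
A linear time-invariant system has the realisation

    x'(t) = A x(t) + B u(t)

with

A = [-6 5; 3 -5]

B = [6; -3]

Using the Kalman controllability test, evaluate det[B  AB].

45

AB = [[-51], [33]]
Controllability matrix C = [B  AB] = [[6, -51], [-3, 33]]
det(C) = 6·33 - (-51)·(-3) = 198 - 153 = 45
Since det(C) ≠ 0, rank(C) = 2 and the system is completely controllable.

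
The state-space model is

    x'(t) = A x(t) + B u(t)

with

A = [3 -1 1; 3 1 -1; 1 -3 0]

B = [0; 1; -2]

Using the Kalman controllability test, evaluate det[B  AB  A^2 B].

-99

AB = [[-3], [3], [-3]]
A^2B = [[-15], [-3], [-12]]
Controllability matrix C = [B  AB  A^2B] = [[0, -3, -15], [1, 3, -3], [-2, -3, -12]]
Expanding along the first row, det(C) = 0·(3·(-12) - (-3)·(-3)) - (-3)·(1·(-12) - (-3)·(-2)) + (-15)·(1·(-3) - 3·(-2)) = 0·(-45) - (-3)·(-18) + (-15)·3 = -99
Since det(C) ≠ 0, rank(C) = 3 and the system is completely controllable.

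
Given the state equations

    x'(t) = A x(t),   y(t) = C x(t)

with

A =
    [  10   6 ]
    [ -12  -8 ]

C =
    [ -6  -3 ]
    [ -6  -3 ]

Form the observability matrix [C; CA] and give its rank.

CA = [[-24, -12], [-24, -12]]
Observability matrix O = [C; CA] = [[-6, -3], [-6, -3], [-24, -12], [-24, -12]]
Every row of O is a scalar multiple of row 1 = [-6, -3] (multipliers 1, 1, 4, 4), so the rows span a one-dimensional space.
O ≠ 0, hence rank(O) = 1.
rank(O) = 1 < n = 2, so the pair (A, C) is not completely observable.

1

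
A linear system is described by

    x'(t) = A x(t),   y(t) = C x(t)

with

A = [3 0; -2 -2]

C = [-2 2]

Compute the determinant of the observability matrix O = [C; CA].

CA = [[-10, -4]]
Observability matrix O = [C; CA] = [[-2, 2], [-10, -4]]
det(O) = (-2)·(-4) - 2·(-10) = 8 - (-20) = 28
Since det(O) ≠ 0, rank(O) = 2 and the system is completely observable.

28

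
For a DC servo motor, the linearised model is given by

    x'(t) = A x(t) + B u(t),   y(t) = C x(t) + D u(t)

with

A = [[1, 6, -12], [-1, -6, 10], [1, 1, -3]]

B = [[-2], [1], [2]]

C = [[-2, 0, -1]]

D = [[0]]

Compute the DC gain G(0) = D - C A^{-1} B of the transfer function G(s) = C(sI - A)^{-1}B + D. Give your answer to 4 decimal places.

G(0) = C(-A)^{-1}B + D = -C A^{-1} B + D.
det A = -10, so A^{-1} = (1/-10)·adj(A) = [[-4/5, -3/5, 6/5], [-7/10, -9/10, -1/5], [-1/2, -1/2, 0]]
A^{-1} B = [17/5, 1/10, 1/2]^T
C A^{-1} B = -73/10
G(0) = D - C A^{-1} B = 0 - (-73/10) = 73/10 ≈ 7.3000

7.3000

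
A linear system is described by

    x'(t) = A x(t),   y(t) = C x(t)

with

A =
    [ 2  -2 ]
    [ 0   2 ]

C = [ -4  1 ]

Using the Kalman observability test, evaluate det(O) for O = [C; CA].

-32

CA = [[-8, 10]]
Observability matrix O = [C; CA] = [[-4, 1], [-8, 10]]
det(O) = (-4)·10 - 1·(-8) = -40 - (-8) = -32
Since det(O) ≠ 0, rank(O) = 2 and the system is completely observable.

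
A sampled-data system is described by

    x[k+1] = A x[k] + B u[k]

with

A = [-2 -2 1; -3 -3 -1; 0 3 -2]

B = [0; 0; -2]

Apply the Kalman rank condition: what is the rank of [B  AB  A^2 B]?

AB = [[-2], [2], [4]]
A^2B = [[4], [-4], [-2]]
Controllability matrix C = [B  AB  A^2B] = [[0, -2, 4], [0, 2, -4], [-2, 4, -2]]
The rows r1, r2, r3 of C are linearly dependent: r1 + r2 = 0 (check each entry), so rank(C) ≤ 2.
The 2×2 minor from rows 1, 3, columns 1, 2 is 0·4 - (-2)·(-2) = 0 - 4 = -4 ≠ 0, so rank(C) = 2.
rank(C) = 2 < n = 3, so the pair (A, B) is not completely controllable.

2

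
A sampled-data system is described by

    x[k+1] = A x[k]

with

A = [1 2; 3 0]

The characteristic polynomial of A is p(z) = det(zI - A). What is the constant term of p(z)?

-6

For a 2×2 matrix, det(zI - A) = z^2 - (tr A)z + det A.
tr A = 1, det A = -6.
So p(z) = z^2 - z - 6.
The constant term is -6.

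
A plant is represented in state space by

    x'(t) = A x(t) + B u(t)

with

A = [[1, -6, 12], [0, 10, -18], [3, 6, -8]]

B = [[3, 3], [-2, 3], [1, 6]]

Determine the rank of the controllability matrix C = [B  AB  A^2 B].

AB = [[27, 57], [-38, -78], [-11, -21]]
A^2B = [[123, 273], [-182, -402], [-59, -129]]
Controllability matrix C = [B  AB  A^2B] = [[3, 3, 27, 57, 123, 273], [-2, 3, -38, -78, -182, -402], [1, 6, -11, -21, -59, -129]]
The rows r1, r2, r3 of C are linearly dependent: -r1 - r2 + r3 = 0 (check each entry), so rank(C) ≤ 2.
The 2×2 minor from rows 1, 2, columns 1, 2 is 3·3 - 3·(-2) = 9 - (-6) = 15 ≠ 0, so rank(C) = 2.
rank(C) = 2 < n = 3, so the pair (A, B) is not completely controllable.

2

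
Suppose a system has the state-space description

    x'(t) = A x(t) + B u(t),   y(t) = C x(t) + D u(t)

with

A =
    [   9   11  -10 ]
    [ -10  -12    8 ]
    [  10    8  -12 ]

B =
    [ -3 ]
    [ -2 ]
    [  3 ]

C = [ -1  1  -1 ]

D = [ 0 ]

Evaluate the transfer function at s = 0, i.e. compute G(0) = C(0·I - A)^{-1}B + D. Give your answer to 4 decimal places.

7.0833

G(0) = C(-A)^{-1}B + D = -C A^{-1} B + D.
det A = -120, so A^{-1} = (1/-120)·adj(A) = [[-2/3, -13/30, 4/15], [1/3, 1/15, -7/30], [-1/3, -19/60, -1/60]]
A^{-1} B = [11/3, -11/6, 19/12]^T
C A^{-1} B = -85/12
G(0) = D - C A^{-1} B = 0 - (-85/12) = 85/12 ≈ 7.0833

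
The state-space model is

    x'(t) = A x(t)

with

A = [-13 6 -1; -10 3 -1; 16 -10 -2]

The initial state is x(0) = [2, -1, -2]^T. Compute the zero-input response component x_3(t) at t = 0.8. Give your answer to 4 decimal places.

0.9365

det(sI - A) = s^3 - (tr A)s^2 + (M11 + M22 + M33)s - det A, where Mii is the 2×2 principal minor of A obtained by deleting row i and column i.
tr A = (-13) + 3 + (-2) = -12; M11 = 3·(-2) - (-1)·(-10) = -6 - 10 = -16; M22 = (-13)·(-2) - (-1)·16 = 26 - (-16) = 42; M33 = (-13)·3 - 6·(-10) = -39 - (-60) = 21; sum of minors = 47.
det A = (-13)·(3·(-2) - (-1)·(-10)) - 6·((-10)·(-2) - (-1)·16) + (-1)·((-10)·(-10) - 3·16) = (-13)·(-16) - 6·36 + (-1)·52 = -60.
So p(s) = det(sI - A) = s^3 + 12s^2 + 47s + 60.
Rational-root test: any integer root divides 60. Testing small divisors, s = -3 works: p(-3) = -27 + 108 + (-141) + 60 = 0, so (s + 3) is a factor.
Dividing, p(s) = (s + 3)(s^2 + 9s + 20).
Factor s^2 + 9s + 20: two numbers with sum -9 and product 20 are -4 and -5, so s^2 + 9s + 20 = (s + 4)(s + 5).
Hence p(s) = (s + 3) (s + 4) (s + 5), with roots -5, -4, -3.
The eigenvalues -5, -4, -3 are distinct and real, so A is diagonalisable and x(t) = e^{At} x(0) = V diag(e^{λ_i t}) V^{-1} x(0), where the columns of V are the eigenvectors.
λ = -5: A - (-5)I = [[-8, 6, -1], [-10, 8, -1], [16, -10, 3]]. v must be orthogonal to every row; (row 1) × (row 2) = [2, 2, -4], so take v_1 = [-1, -1, 2]^T.
λ = -4: A - (-4)I = [[-9, 6, -1], [-10, 7, -1], [16, -10, 2]]. v must be orthogonal to every row; (row 1) × (row 2) = [1, 1, -3], so take v_2 = [1, 1, -3]^T.
λ = -3: A - (-3)I = [[-10, 6, -1], [-10, 6, -1], [16, -10, 1]]. v must be orthogonal to every row; (row 1) × (row 3) = [-4, -6, 4], so take v_3 = [-2, -3, 2]^T.
V = [v_1 v_2 v_3] = [[-1, 1, -2], [-1, 1, -3], [2, -3, 2]] has det V = 1, so V^{-1} = adj(V)/det V = [[-7, 4, -1], [-4, 2, -1], [1, -1, 0]].
Modal coordinates z(0) = V^{-1} x(0): (-7)·2 + 4·(-1) + (-1)·(-2) = -16; (-4)·2 + 2·(-1) + (-1)·(-2) = -8; 1·2 + (-1)·(-1) + 0·(-2) = 3; so z(0) = [-16, -8, 3]^T.
x_3(t) = Σ_i (v_i)_3 · z_i(0) · e^{λ_i t} (row 3 of V times the modal terms).
x_3(0.8) = 2·(-16)·e^{-5·0.8} + (-3)·(-8)·e^{-4·0.8} + 2·3·e^{-3·0.8} = (-32)·0.018316 + 24·0.040762 + 6·0.090718 = 0.9365.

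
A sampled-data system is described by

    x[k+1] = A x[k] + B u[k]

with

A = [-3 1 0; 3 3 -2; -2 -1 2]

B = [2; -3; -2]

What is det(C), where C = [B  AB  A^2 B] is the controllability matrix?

AB = [[-9], [1], [-5]]
A^2B = [[28], [-14], [7]]
Controllability matrix C = [B  AB  A^2B] = [[2, -9, 28], [-3, 1, -14], [-2, -5, 7]]
Expanding along the first row, det(C) = 2·(1·7 - (-14)·(-5)) - (-9)·((-3)·7 - (-14)·(-2)) + 28·((-3)·(-5) - 1·(-2)) = 2·(-63) - (-9)·(-49) + 28·17 = -91
Since det(C) ≠ 0, rank(C) = 3 and the system is completely controllable.

-91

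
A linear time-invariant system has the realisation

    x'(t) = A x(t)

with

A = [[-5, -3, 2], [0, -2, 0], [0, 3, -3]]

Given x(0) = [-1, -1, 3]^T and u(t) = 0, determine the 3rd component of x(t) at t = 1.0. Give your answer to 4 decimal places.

det(sI - A) = s^3 - (tr A)s^2 + (M11 + M22 + M33)s - det A, where Mii is the 2×2 principal minor of A obtained by deleting row i and column i.
tr A = (-5) + (-2) + (-3) = -10; M11 = (-2)·(-3) - 0·3 = 6 - 0 = 6; M22 = (-5)·(-3) - 2·0 = 15 - 0 = 15; M33 = (-5)·(-2) - (-3)·0 = 10 - 0 = 10; sum of minors = 31.
det A = (-5)·((-2)·(-3) - 0·3) - (-3)·(0·(-3) - 0·0) + 2·(0·3 - (-2)·0) = (-5)·6 - (-3)·0 + 2·0 = -30.
So p(s) = det(sI - A) = s^3 + 10s^2 + 31s + 30.
Rational-root test: any integer root divides 30. Testing small divisors, s = -2 works: p(-2) = -8 + 40 + (-62) + 30 = 0, so (s + 2) is a factor.
Dividing, p(s) = (s + 2)(s^2 + 8s + 15).
Factor s^2 + 8s + 15: two numbers with sum -8 and product 15 are -3 and -5, so s^2 + 8s + 15 = (s + 3)(s + 5).
Hence p(s) = (s + 2) (s + 3) (s + 5), with roots -5, -3, -2.
The eigenvalues -5, -3, -2 are distinct and real, so A is diagonalisable and x(t) = e^{At} x(0) = V diag(e^{λ_i t}) V^{-1} x(0), where the columns of V are the eigenvectors.
λ = -5: A - (-5)I = [[0, -3, 2], [0, 3, 0], [0, 3, 2]]. v must be orthogonal to every row; (row 1) × (row 2) = [-6, 0, 0], so take v_1 = [1, 0, 0]^T.
λ = -3: A - (-3)I = [[-2, -3, 2], [0, 1, 0], [0, 3, 0]]. v must be orthogonal to every row; (row 1) × (row 2) = [-2, 0, -2], so take v_2 = [1, 0, 1]^T.
λ = -2: A - (-2)I = [[-3, -3, 2], [0, 0, 0], [0, 3, -1]]. v must be orthogonal to every row; (row 1) × (row 3) = [-3, -3, -9], so take v_3 = [1, 1, 3]^T.
V = [v_1 v_2 v_3] = [[1, 1, 1], [0, 0, 1], [0, 1, 3]] has det V = -1, so V^{-1} = adj(V)/det V = [[1, 2, -1], [0, -3, 1], [0, 1, 0]].
Modal coordinates z(0) = V^{-1} x(0): 1·(-1) + 2·(-1) + (-1)·3 = -6; 0·(-1) + (-3)·(-1) + 1·3 = 6; 0·(-1) + 1·(-1) + 0·3 = -1; so z(0) = [-6, 6, -1]^T.
x_3(t) = Σ_i (v_i)_3 · z_i(0) · e^{λ_i t} (row 3 of V times the modal terms).
x_3(1.0) = 0·(-6)·e^{-5·1.0} + 1·6·e^{-3·1.0} + 3·(-1)·e^{-2·1.0} = 0·0.006738 + 6·0.049787 + (-3)·0.135335 = -0.1073.

-0.1073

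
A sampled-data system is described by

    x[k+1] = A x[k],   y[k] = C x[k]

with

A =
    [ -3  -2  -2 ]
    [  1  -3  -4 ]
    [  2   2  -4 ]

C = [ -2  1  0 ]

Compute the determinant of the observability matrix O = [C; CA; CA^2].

162

CA = [[7, 1, 0]]
CA^2 = [[-20, -17, -18]]
Observability matrix O = [C; CA; CA^2] = [[-2, 1, 0], [7, 1, 0], [-20, -17, -18]]
Expanding along the first row, det(O) = (-2)·(1·(-18) - 0·(-17)) - 1·(7·(-18) - 0·(-20)) + 0·(7·(-17) - 1·(-20)) = (-2)·(-18) - 1·(-126) + 0·(-99) = 162
Since det(O) ≠ 0, rank(O) = 3 and the system is completely observable.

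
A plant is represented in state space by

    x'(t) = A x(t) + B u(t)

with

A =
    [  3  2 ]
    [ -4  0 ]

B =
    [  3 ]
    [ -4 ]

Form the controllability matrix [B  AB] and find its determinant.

AB = [[1], [-12]]
Controllability matrix C = [B  AB] = [[3, 1], [-4, -12]]
det(C) = 3·(-12) - 1·(-4) = -36 - (-4) = -32
Since det(C) ≠ 0, rank(C) = 2 and the system is completely controllable.

-32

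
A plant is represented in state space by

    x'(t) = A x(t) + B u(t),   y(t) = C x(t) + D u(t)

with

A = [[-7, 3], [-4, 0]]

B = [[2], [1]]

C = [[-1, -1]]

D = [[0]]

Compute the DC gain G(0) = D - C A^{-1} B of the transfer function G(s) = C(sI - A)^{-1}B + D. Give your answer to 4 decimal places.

-0.1667

G(0) = C(-A)^{-1}B + D = -C A^{-1} B + D.
det A = 12, so A^{-1} = (1/12)·adj(A) = [[0, -1/4], [1/3, -7/12]]
A^{-1} B = [-1/4, 1/12]^T
C A^{-1} B = 1/6
G(0) = D - C A^{-1} B = 0 - (1/6) = -1/6 ≈ -0.1667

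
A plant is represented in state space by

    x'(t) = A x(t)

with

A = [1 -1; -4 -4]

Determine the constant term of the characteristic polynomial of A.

For a 2×2 matrix, det(sI - A) = s^2 - (tr A)s + det A.
tr A = -3, det A = -8.
So p(s) = s^2 + 3s - 8.
The constant term is -8.

-8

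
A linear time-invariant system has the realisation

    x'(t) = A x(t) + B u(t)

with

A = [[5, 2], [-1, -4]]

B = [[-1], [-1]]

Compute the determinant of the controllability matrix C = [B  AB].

AB = [[-7], [5]]
Controllability matrix C = [B  AB] = [[-1, -7], [-1, 5]]
det(C) = (-1)·5 - (-7)·(-1) = -5 - 7 = -12
Since det(C) ≠ 0, rank(C) = 2 and the system is completely controllable.

-12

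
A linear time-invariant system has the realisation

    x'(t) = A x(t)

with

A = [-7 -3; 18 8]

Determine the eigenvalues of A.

det(sI - A) = s^2 - (tr A)s + det A, with tr A = (-7) + 8 = 1 and det A = (-7)·8 - (-3)·18 = -56 - (-54) = -2.
So p(s) = det(sI - A) = s^2 - s - 2.
Factor s^2 - s - 2: two numbers with sum 1 and product -2 are 2 and -1, so s^2 - s - 2 = (s - 2)(s + 1).
Hence p(s) = (s - 2) (s + 1), with roots -1, 2.
At least one eigenvalue has non-negative real part, so the system is not asymptotically stable.

-1, 2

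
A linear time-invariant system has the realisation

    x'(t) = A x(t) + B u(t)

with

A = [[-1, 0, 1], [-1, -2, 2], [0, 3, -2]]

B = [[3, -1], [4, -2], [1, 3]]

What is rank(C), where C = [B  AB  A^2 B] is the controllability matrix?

3

AB = [[-2, 4], [-9, 11], [10, -12]]
A^2B = [[12, -16], [40, -50], [-47, 57]]
Controllability matrix C = [B  AB  A^2B] = [[3, -1, -2, 4, 12, -16], [4, -2, -9, 11, 40, -50], [1, 3, 10, -12, -47, 57]]
Take the 3×3 submatrix of C formed by columns 1, 2, 3: [[3, -1, -2], [4, -2, -9], [1, 3, 10]]. Its determinant is 3·((-2)·10 - (-9)·3) - (-1)·(4·10 - (-9)·1) + (-2)·(4·3 - (-2)·1) = 3·7 - (-1)·49 + (-2)·14 = 42 ≠ 0.
So rank(C) ≥ 3; since C has 3 rows, rank(C) = 3.
rank(C) = 3 = n, so the pair (A, B) is completely controllable.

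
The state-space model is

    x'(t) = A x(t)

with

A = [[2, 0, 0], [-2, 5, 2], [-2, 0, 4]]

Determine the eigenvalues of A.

2, 4, 5

det(sI - A) = s^3 - (tr A)s^2 + (M11 + M22 + M33)s - det A, where Mii is the 2×2 principal minor of A obtained by deleting row i and column i.
tr A = 2 + 5 + 4 = 11; M11 = 5·4 - 2·0 = 20 - 0 = 20; M22 = 2·4 - 0·(-2) = 8 - 0 = 8; M33 = 2·5 - 0·(-2) = 10 - 0 = 10; sum of minors = 38.
det A = 2·(5·4 - 2·0) - 0·((-2)·4 - 2·(-2)) + 0·((-2)·0 - 5·(-2)) = 2·20 - 0·(-4) + 0·10 = 40.
So p(s) = det(sI - A) = s^3 - 11s^2 + 38s - 40.
Rational-root test: any integer root divides -40. Testing small divisors, s = 2 works: p(2) = 8 + (-44) + 76 + (-40) = 0, so (s - 2) is a factor.
Dividing, p(s) = (s - 2)(s^2 - 9s + 20).
Factor s^2 - 9s + 20: two numbers with sum 9 and product 20 are 5 and 4, so s^2 - 9s + 20 = (s - 5)(s - 4).
Hence p(s) = (s - 5) (s - 4) (s - 2), with roots 2, 4, 5.
At least one eigenvalue has non-negative real part, so the system is not asymptotically stable.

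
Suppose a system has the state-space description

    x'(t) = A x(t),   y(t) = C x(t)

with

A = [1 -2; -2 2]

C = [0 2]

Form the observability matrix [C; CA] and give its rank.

2

CA = [[-4, 4]]
Observability matrix O = [C; CA] = [[0, 2], [-4, 4]]
det(O) = 0·4 - 2·(-4) = 0 - (-8) = 8 ≠ 0, so rank(O) = 2.
rank(O) = 2 = n, so the pair (A, C) is completely observable.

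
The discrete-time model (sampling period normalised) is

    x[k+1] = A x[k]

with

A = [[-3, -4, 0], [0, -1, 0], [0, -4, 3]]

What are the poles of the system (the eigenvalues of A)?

-3, -1, 3

det(zI - A) = z^3 - (tr A)z^2 + (M11 + M22 + M33)z - det A, where Mii is the 2×2 principal minor of A obtained by deleting row i and column i.
tr A = (-3) + (-1) + 3 = -1; M11 = (-1)·3 - 0·(-4) = -3 - 0 = -3; M22 = (-3)·3 - 0·0 = -9 - 0 = -9; M33 = (-3)·(-1) - (-4)·0 = 3 - 0 = 3; sum of minors = -9.
det A = (-3)·((-1)·3 - 0·(-4)) - (-4)·(0·3 - 0·0) + 0·(0·(-4) - (-1)·0) = (-3)·(-3) - (-4)·0 + 0·0 = 9.
So p(z) = det(zI - A) = z^3 + z^2 - 9z - 9.
Rational-root test: any integer root divides -9. Testing small divisors, z = -1 works: p(-1) = -1 + 1 + 9 + (-9) = 0, so (z + 1) is a factor.
Dividing, p(z) = (z + 1)(z^2 - 9).
Factor z^2 - 9: two numbers with sum 0 and product -9 are 3 and -3, so z^2 - 9 = (z - 3)(z + 3).
Hence p(z) = (z - 3) (z + 1) (z + 3), with roots -3, -1, 3.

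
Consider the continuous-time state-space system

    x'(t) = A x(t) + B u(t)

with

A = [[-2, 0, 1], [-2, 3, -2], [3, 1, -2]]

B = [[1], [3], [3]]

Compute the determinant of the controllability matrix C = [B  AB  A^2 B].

AB = [[1], [1], [0]]
A^2B = [[-2], [1], [4]]
Controllability matrix C = [B  AB  A^2B] = [[1, 1, -2], [3, 1, 1], [3, 0, 4]]
Expanding along the first row, det(C) = 1·(1·4 - 1·0) - 1·(3·4 - 1·3) + (-2)·(3·0 - 1·3) = 1·4 - 1·9 + (-2)·(-3) = 1
Since det(C) ≠ 0, rank(C) = 3 and the system is completely controllable.

1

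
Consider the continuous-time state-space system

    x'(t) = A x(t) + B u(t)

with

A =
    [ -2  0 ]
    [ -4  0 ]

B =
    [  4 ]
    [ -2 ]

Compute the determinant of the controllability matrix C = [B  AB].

-80

AB = [[-8], [-16]]
Controllability matrix C = [B  AB] = [[4, -8], [-2, -16]]
det(C) = 4·(-16) - (-8)·(-2) = -64 - 16 = -80
Since det(C) ≠ 0, rank(C) = 2 and the system is completely controllable.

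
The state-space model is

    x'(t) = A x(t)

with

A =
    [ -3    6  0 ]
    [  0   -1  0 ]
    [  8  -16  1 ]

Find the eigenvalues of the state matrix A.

det(sI - A) = s^3 - (tr A)s^2 + (M11 + M22 + M33)s - det A, where Mii is the 2×2 principal minor of A obtained by deleting row i and column i.
tr A = (-3) + (-1) + 1 = -3; M11 = (-1)·1 - 0·(-16) = -1 - 0 = -1; M22 = (-3)·1 - 0·8 = -3 - 0 = -3; M33 = (-3)·(-1) - 6·0 = 3 - 0 = 3; sum of minors = -1.
det A = (-3)·((-1)·1 - 0·(-16)) - 6·(0·1 - 0·8) + 0·(0·(-16) - (-1)·8) = (-3)·(-1) - 6·0 + 0·8 = 3.
So p(s) = det(sI - A) = s^3 + 3s^2 - s - 3.
Rational-root test: any integer root divides -3. Testing small divisors, s = -1 works: p(-1) = -1 + 3 + 1 + (-3) = 0, so (s + 1) is a factor.
Dividing, p(s) = (s + 1)(s^2 + 2s - 3).
Factor s^2 + 2s - 3: two numbers with sum -2 and product -3 are 1 and -3, so s^2 + 2s - 3 = (s - 1)(s + 3).
Hence p(s) = (s - 1) (s + 1) (s + 3), with roots -3, -1, 1.
At least one eigenvalue has non-negative real part, so the system is not asymptotically stable.

-3, -1, 1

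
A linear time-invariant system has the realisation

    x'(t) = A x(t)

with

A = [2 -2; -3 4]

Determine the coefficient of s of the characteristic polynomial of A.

For a 2×2 matrix, det(sI - A) = s^2 - (tr A)s + det A.
tr A = 6, det A = 2.
So p(s) = s^2 - 6s + 2.
The coefficient of s is -6.

-6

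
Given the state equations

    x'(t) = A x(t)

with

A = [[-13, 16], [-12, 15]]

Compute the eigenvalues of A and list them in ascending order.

-1, 3

det(sI - A) = s^2 - (tr A)s + det A, with tr A = (-13) + 15 = 2 and det A = (-13)·15 - 16·(-12) = -195 - (-192) = -3.
So p(s) = det(sI - A) = s^2 - 2s - 3.
Factor s^2 - 2s - 3: two numbers with sum 2 and product -3 are 3 and -1, so s^2 - 2s - 3 = (s - 3)(s + 1).
Hence p(s) = (s - 3) (s + 1), with roots -1, 3.
At least one eigenvalue has non-negative real part, so the system is not asymptotically stable.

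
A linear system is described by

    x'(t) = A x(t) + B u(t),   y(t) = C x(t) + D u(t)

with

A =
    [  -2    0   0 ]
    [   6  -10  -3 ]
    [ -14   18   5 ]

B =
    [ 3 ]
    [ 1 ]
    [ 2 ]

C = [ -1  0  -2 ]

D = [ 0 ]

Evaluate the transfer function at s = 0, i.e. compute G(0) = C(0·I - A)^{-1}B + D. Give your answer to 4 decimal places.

3.5000

G(0) = C(-A)^{-1}B + D = -C A^{-1} B + D.
det A = -8, so A^{-1} = (1/-8)·adj(A) = [[-1/2, 0, 0], [-3/2, 5/4, 3/4], [4, -9/2, -5/2]]
A^{-1} B = [-3/2, -7/4, 5/2]^T
C A^{-1} B = -7/2
G(0) = D - C A^{-1} B = 0 - (-7/2) = 7/2 ≈ 3.5000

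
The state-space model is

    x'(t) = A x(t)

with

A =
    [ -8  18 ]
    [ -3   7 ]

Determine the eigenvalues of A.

-2, 1

det(sI - A) = s^2 - (tr A)s + det A, with tr A = (-8) + 7 = -1 and det A = (-8)·7 - 18·(-3) = -56 - (-54) = -2.
So p(s) = det(sI - A) = s^2 + s - 2.
Factor s^2 + s - 2: two numbers with sum -1 and product -2 are 1 and -2, so s^2 + s - 2 = (s - 1)(s + 2).
Hence p(s) = (s - 1) (s + 2), with roots -2, 1.
At least one eigenvalue has non-negative real part, so the system is not asymptotically stable.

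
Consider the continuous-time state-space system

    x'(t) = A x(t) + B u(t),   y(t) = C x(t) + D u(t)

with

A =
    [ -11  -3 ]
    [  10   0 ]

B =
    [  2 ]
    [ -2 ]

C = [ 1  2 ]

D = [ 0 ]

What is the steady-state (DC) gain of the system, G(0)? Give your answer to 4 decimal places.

G(0) = C(-A)^{-1}B + D = -C A^{-1} B + D.
det A = 30, so A^{-1} = (1/30)·adj(A) = [[0, 1/10], [-1/3, -11/30]]
A^{-1} B = [-1/5, 1/15]^T
C A^{-1} B = -1/15
G(0) = D - C A^{-1} B = 0 - (-1/15) = 1/15 ≈ 0.0667

0.0667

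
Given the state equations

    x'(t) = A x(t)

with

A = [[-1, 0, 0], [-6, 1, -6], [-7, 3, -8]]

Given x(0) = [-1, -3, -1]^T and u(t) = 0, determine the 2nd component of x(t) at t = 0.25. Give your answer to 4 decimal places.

det(sI - A) = s^3 - (tr A)s^2 + (M11 + M22 + M33)s - det A, where Mii is the 2×2 principal minor of A obtained by deleting row i and column i.
tr A = (-1) + 1 + (-8) = -8; M11 = 1·(-8) - (-6)·3 = -8 - (-18) = 10; M22 = (-1)·(-8) - 0·(-7) = 8 - 0 = 8; M33 = (-1)·1 - 0·(-6) = -1 - 0 = -1; sum of minors = 17.
det A = (-1)·(1·(-8) - (-6)·3) - 0·((-6)·(-8) - (-6)·(-7)) + 0·((-6)·3 - 1·(-7)) = (-1)·10 - 0·6 + 0·(-11) = -10.
So p(s) = det(sI - A) = s^3 + 8s^2 + 17s + 10.
Rational-root test: any integer root divides 10. Testing small divisors, s = -1 works: p(-1) = -1 + 8 + (-17) + 10 = 0, so (s + 1) is a factor.
Dividing, p(s) = (s + 1)(s^2 + 7s + 10).
Factor s^2 + 7s + 10: two numbers with sum -7 and product 10 are -2 and -5, so s^2 + 7s + 10 = (s + 2)(s + 5).
Hence p(s) = (s + 1) (s + 2) (s + 5), with roots -5, -2, -1.
The eigenvalues -5, -2, -1 are distinct and real, so A is diagonalisable and x(t) = e^{At} x(0) = V diag(e^{λ_i t}) V^{-1} x(0), where the columns of V are the eigenvectors.
λ = -5: A - (-5)I = [[4, 0, 0], [-6, 6, -6], [-7, 3, -3]]. v must be orthogonal to every row; (row 1) × (row 2) = [0, 24, 24], so take v_1 = [0, 1, 1]^T.
λ = -2: A - (-2)I = [[1, 0, 0], [-6, 3, -6], [-7, 3, -6]]. v must be orthogonal to every row; (row 1) × (row 2) = [0, 6, 3], so take v_2 = [0, -2, -1]^T.
λ = -1: A - (-1)I = [[0, 0, 0], [-6, 2, -6], [-7, 3, -7]]. v must be orthogonal to every row; (row 2) × (row 3) = [4, 0, -4], so take v_3 = [-1, 0, 1]^T.
V = [v_1 v_2 v_3] = [[0, 0, -1], [1, -2, 0], [1, -1, 1]] has det V = -1, so V^{-1} = adj(V)/det V = [[2, -1, 2], [1, -1, 1], [-1, 0, 0]].
Modal coordinates z(0) = V^{-1} x(0): 2·(-1) + (-1)·(-3) + 2·(-1) = -1; 1·(-1) + (-1)·(-3) + 1·(-1) = 1; (-1)·(-1) + 0·(-3) + 0·(-1) = 1; so z(0) = [-1, 1, 1]^T.
x_2(t) = Σ_i (v_i)_2 · z_i(0) · e^{λ_i t} (row 2 of V times the modal terms).
x_2(0.25) = 1·(-1)·e^{-5·0.25} + (-2)·1·e^{-2·0.25} + 0·1·e^{-1·0.25} = (-1)·0.286505 + (-2)·0.606531 + 0·0.778801 = -1.4996.

-1.4996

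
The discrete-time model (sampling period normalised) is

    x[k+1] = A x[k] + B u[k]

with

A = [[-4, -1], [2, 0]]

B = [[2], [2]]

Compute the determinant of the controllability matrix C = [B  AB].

28

AB = [[-10], [4]]
Controllability matrix C = [B  AB] = [[2, -10], [2, 4]]
det(C) = 2·4 - (-10)·2 = 8 - (-20) = 28
Since det(C) ≠ 0, rank(C) = 2 and the system is completely controllable.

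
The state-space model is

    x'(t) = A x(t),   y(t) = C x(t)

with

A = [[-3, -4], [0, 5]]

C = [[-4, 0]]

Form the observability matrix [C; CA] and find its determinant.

CA = [[12, 16]]
Observability matrix O = [C; CA] = [[-4, 0], [12, 16]]
det(O) = (-4)·16 - 0·12 = -64 - 0 = -64
Since det(O) ≠ 0, rank(O) = 2 and the system is completely observable.

-64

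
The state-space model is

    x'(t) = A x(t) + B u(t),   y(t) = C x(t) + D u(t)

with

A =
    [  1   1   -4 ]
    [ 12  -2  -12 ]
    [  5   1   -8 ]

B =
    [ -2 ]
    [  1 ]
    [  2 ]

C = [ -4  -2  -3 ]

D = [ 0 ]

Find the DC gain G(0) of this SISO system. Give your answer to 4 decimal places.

G(0) = C(-A)^{-1}B + D = -C A^{-1} B + D.
det A = -24, so A^{-1} = (1/-24)·adj(A) = [[-7/6, -1/6, 5/6], [-3/2, -1/2, 3/2], [-11/12, -1/6, 7/12]]
A^{-1} B = [23/6, 11/2, 17/6]^T
C A^{-1} B = -209/6
G(0) = D - C A^{-1} B = 0 - (-209/6) = 209/6 ≈ 34.8333

34.8333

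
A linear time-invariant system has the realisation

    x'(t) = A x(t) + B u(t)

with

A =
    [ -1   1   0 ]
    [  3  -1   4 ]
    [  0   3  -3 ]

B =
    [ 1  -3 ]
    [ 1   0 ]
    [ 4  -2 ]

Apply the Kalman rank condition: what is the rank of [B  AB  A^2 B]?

3

AB = [[0, 3], [18, -17], [-9, 6]]
A^2B = [[18, -20], [-54, 50], [81, -69]]
Controllability matrix C = [B  AB  A^2B] = [[1, -3, 0, 3, 18, -20], [1, 0, 18, -17, -54, 50], [4, -2, -9, 6, 81, -69]]
Take the 3×3 submatrix of C formed by columns 1, 2, 3: [[1, -3, 0], [1, 0, 18], [4, -2, -9]]. Its determinant is 1·(0·(-9) - 18·(-2)) - (-3)·(1·(-9) - 18·4) + 0·(1·(-2) - 0·4) = 1·36 - (-3)·(-81) + 0·(-2) = -207 ≠ 0.
So rank(C) ≥ 3; since C has 3 rows, rank(C) = 3.
rank(C) = 3 = n, so the pair (A, B) is completely controllable.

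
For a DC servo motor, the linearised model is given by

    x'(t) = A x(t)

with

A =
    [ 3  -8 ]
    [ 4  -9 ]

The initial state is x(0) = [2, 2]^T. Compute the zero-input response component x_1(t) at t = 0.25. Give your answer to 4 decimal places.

0.5730

det(sI - A) = s^2 - (tr A)s + det A, with tr A = 3 + (-9) = -6 and det A = 3·(-9) - (-8)·4 = -27 - (-32) = 5.
So p(s) = det(sI - A) = s^2 + 6s + 5.
Factor s^2 + 6s + 5: two numbers with sum -6 and product 5 are -1 and -5, so s^2 + 6s + 5 = (s + 1)(s + 5).
Hence p(s) = (s + 1) (s + 5), with roots -5, -1.
The eigenvalues -5, -1 are distinct and real, so A is diagonalisable and x(t) = e^{At} x(0) = V diag(e^{λ_i t}) V^{-1} x(0), where the columns of V are the eigenvectors.
λ = -5: A - (-5)I = [[8, -8], [4, -4]]. Row 1 gives 8·v1 + (-8)·v2 = 0, so take v_1 = [-1, -1]^T.
λ = -1: A - (-1)I = [[4, -8], [4, -8]]. Row 1 gives 4·v1 + (-8)·v2 = 0, so take v_2 = [2, 1]^T.
V = [v_1 v_2] = [[-1, 2], [-1, 1]] has det V = 1, so V^{-1} = adj(V)/det V = [[1, -2], [1, -1]].
Modal coordinates z(0) = V^{-1} x(0): 1·2 + (-2)·2 = -2; 1·2 + (-1)·2 = 0; so z(0) = [-2, 0]^T.
x_1(t) = Σ_i (v_i)_1 · z_i(0) · e^{λ_i t} (row 1 of V times the modal terms).
x_1(0.25) = (-1)·(-2)·e^{-5·0.25} + 2·0·e^{-1·0.25} = 2·0.286505 + 0·0.778801 = 0.5730.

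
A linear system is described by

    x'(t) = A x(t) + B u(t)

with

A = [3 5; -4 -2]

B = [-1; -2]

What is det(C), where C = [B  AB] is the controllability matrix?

-34

AB = [[-13], [8]]
Controllability matrix C = [B  AB] = [[-1, -13], [-2, 8]]
det(C) = (-1)·8 - (-13)·(-2) = -8 - 26 = -34
Since det(C) ≠ 0, rank(C) = 2 and the system is completely controllable.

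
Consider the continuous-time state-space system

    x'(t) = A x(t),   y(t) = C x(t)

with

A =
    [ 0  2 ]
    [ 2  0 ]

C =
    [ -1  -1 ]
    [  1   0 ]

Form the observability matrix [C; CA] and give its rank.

2

CA = [[-2, -2], [0, 2]]
Observability matrix O = [C; CA] = [[-1, -1], [1, 0], [-2, -2], [0, 2]]
Take the 2×2 submatrix of O formed by rows 1, 2: [[-1, -1], [1, 0]]. Its determinant is (-1)·0 - (-1)·1 = 0 - (-1) = 1 ≠ 0.
So rank(O) ≥ 2; since O has 2 columns, rank(O) = 2.
rank(O) = 2 = n, so the pair (A, C) is completely observable.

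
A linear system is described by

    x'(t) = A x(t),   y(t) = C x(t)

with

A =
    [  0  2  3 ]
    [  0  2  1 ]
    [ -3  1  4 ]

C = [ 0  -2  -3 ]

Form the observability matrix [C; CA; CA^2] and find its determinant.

-84

CA = [[9, -7, -14]]
CA^2 = [[42, -10, -36]]
Observability matrix O = [C; CA; CA^2] = [[0, -2, -3], [9, -7, -14], [42, -10, -36]]
Expanding along the first row, det(O) = 0·((-7)·(-36) - (-14)·(-10)) - (-2)·(9·(-36) - (-14)·42) + (-3)·(9·(-10) - (-7)·42) = 0·112 - (-2)·264 + (-3)·204 = -84
Since det(O) ≠ 0, rank(O) = 3 and the system is completely observable.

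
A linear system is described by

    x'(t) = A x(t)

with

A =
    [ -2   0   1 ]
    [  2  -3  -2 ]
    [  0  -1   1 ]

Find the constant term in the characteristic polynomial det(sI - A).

Expand det(sI - A) for the 3×3 matrix.
p(s) = s^3 + 4s^2 - s - 8.
(Check: constant term = det(-A) = (-1)^3 det A = -8; coefficient of s^2 = -tr A = 4.)
The constant term is -8.

-8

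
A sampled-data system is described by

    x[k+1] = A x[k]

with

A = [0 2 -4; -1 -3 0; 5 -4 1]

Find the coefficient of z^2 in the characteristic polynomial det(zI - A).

2

Expand det(zI - A) for the 3×3 matrix.
p(z) = z^3 + 2z^2 + 19z + 74.
(Check: constant term = det(-A) = (-1)^3 det A = 74; coefficient of z^2 = -tr A = 2.)
The coefficient of z^2 is 2.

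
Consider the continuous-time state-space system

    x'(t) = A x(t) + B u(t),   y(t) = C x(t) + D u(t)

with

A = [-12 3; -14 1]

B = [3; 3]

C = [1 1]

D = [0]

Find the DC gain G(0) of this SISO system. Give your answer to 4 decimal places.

0.0000

G(0) = C(-A)^{-1}B + D = -C A^{-1} B + D.
det A = 30, so A^{-1} = (1/30)·adj(A) = [[1/30, -1/10], [7/15, -2/5]]
A^{-1} B = [-1/5, 1/5]^T
C A^{-1} B = 0
G(0) = D - C A^{-1} B = 0 - (0) = 0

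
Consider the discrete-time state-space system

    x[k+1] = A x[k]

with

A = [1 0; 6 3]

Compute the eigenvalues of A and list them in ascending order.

1, 3

det(zI - A) = z^2 - (tr A)z + det A, with tr A = 1 + 3 = 4 and det A = 1·3 - 0·6 = 3 - 0 = 3.
So p(z) = det(zI - A) = z^2 - 4z + 3.
Factor z^2 - 4z + 3: two numbers with sum 4 and product 3 are 3 and 1, so z^2 - 4z + 3 = (z - 3)(z - 1).
Hence p(z) = (z - 3) (z - 1), with roots 1, 3.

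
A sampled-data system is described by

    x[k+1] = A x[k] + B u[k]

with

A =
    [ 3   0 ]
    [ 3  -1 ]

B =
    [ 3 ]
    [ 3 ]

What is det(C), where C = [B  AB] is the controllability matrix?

AB = [[9], [6]]
Controllability matrix C = [B  AB] = [[3, 9], [3, 6]]
det(C) = 3·6 - 9·3 = 18 - 27 = -9
Since det(C) ≠ 0, rank(C) = 2 and the system is completely controllable.

-9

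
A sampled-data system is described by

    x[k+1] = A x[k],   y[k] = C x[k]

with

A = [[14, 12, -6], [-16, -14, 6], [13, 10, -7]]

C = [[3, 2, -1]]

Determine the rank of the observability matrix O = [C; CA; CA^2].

1

CA = [[-3, -2, 1]]
CA^2 = [[3, 2, -1]]
Observability matrix O = [C; CA; CA^2] = [[3, 2, -1], [-3, -2, 1], [3, 2, -1]]
Every row of O is a scalar multiple of row 1 = [3, 2, -1] (multipliers 1, -1, 1), so the rows span a one-dimensional space.
O ≠ 0, hence rank(O) = 1.
rank(O) = 1 < n = 3, so the pair (A, C) is not completely observable.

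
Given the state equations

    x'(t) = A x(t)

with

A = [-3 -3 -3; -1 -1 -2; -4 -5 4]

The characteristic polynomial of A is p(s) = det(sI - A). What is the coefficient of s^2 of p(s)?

Expand det(sI - A) for the 3×3 matrix.
p(s) = s^3 - 38s - 3.
(Check: constant term = det(-A) = (-1)^3 det A = -3; coefficient of s^2 = -tr A = 0.)
The coefficient of s^2 is 0.

0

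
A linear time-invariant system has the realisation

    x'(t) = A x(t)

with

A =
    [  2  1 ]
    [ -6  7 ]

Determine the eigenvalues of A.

det(sI - A) = s^2 - (tr A)s + det A, with tr A = 2 + 7 = 9 and det A = 2·7 - 1·(-6) = 14 - (-6) = 20.
So p(s) = det(sI - A) = s^2 - 9s + 20.
Factor s^2 - 9s + 20: two numbers with sum 9 and product 20 are 5 and 4, so s^2 - 9s + 20 = (s - 5)(s - 4).
Hence p(s) = (s - 5) (s - 4), with roots 4, 5.
At least one eigenvalue has non-negative real part, so the system is not asymptotically stable.

4, 5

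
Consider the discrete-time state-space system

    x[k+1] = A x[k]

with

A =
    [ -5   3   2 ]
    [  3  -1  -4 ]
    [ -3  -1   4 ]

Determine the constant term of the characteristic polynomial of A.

-28

Expand det(zI - A) for the 3×3 matrix.
p(z) = z^3 + 2z^2 - 26z - 28.
(Check: constant term = det(-A) = (-1)^3 det A = -28; coefficient of z^2 = -tr A = 2.)
The constant term is -28.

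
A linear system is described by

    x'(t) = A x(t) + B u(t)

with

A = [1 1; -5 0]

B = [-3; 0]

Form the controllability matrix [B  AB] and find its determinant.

AB = [[-3], [15]]
Controllability matrix C = [B  AB] = [[-3, -3], [0, 15]]
det(C) = (-3)·15 - (-3)·0 = -45 - 0 = -45
Since det(C) ≠ 0, rank(C) = 2 and the system is completely controllable.

-45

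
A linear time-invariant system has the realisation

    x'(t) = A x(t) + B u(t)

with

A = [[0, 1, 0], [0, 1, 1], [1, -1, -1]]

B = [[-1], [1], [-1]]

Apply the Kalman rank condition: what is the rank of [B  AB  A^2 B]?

2

AB = [[1], [0], [-1]]
A^2B = [[0], [-1], [2]]
Controllability matrix C = [B  AB  A^2B] = [[-1, 1, 0], [1, 0, -1], [-1, -1, 2]]
The rows r1, r2, r3 of C are linearly dependent: r1 + 2·r2 + r3 = 0 (check each entry), so rank(C) ≤ 2.
The 2×2 minor from rows 1, 2, columns 1, 2 is (-1)·0 - 1·1 = 0 - 1 = -1 ≠ 0, so rank(C) = 2.
rank(C) = 2 < n = 3, so the pair (A, B) is not completely controllable.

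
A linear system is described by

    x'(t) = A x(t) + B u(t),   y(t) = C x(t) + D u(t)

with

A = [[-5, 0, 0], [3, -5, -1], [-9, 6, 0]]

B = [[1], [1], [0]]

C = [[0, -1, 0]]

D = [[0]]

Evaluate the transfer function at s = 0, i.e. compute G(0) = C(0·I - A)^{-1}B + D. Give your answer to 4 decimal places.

G(0) = C(-A)^{-1}B + D = -C A^{-1} B + D.
det A = -30, so A^{-1} = (1/-30)·adj(A) = [[-1/5, 0, 0], [-3/10, 0, 1/6], [9/10, -1, -5/6]]
A^{-1} B = [-1/5, -3/10, -1/10]^T
C A^{-1} B = 3/10
G(0) = D - C A^{-1} B = 0 - (3/10) = -3/10 ≈ -0.3000

-0.3000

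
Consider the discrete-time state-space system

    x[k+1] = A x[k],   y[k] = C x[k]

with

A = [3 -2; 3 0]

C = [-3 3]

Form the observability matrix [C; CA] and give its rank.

CA = [[0, 6]]
Observability matrix O = [C; CA] = [[-3, 3], [0, 6]]
det(O) = (-3)·6 - 3·0 = -18 - 0 = -18 ≠ 0, so rank(O) = 2.
rank(O) = 2 = n, so the pair (A, C) is completely observable.

2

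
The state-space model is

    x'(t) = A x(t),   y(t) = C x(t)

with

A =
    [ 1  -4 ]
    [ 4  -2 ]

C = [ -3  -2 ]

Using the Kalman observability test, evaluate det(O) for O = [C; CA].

CA = [[-11, 16]]
Observability matrix O = [C; CA] = [[-3, -2], [-11, 16]]
det(O) = (-3)·16 - (-2)·(-11) = -48 - 22 = -70
Since det(O) ≠ 0, rank(O) = 2 and the system is completely observable.

-70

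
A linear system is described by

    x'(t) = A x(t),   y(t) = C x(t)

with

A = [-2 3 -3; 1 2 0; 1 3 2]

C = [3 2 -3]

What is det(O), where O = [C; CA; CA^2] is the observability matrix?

CA = [[-7, 4, -15]]
CA^2 = [[3, -58, -9]]
Observability matrix O = [C; CA; CA^2] = [[3, 2, -3], [-7, 4, -15], [3, -58, -9]]
Expanding along the first row, det(O) = 3·(4·(-9) - (-15)·(-58)) - 2·((-7)·(-9) - (-15)·3) + (-3)·((-7)·(-58) - 4·3) = 3·(-906) - 2·108 + (-3)·394 = -4116
Since det(O) ≠ 0, rank(O) = 3 and the system is completely observable.

-4116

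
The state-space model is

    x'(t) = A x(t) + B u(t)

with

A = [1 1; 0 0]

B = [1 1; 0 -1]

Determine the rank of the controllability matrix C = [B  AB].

2

AB = [[1, 0], [0, 0]]
Controllability matrix C = [B  AB] = [[1, 1, 1, 0], [0, -1, 0, 0]]
Take the 2×2 submatrix of C formed by columns 1, 2: [[1, 1], [0, -1]]. Its determinant is 1·(-1) - 1·0 = -1 - 0 = -1 ≠ 0.
So rank(C) ≥ 2; since C has 2 rows, rank(C) = 2.
rank(C) = 2 = n, so the pair (A, B) is completely controllable.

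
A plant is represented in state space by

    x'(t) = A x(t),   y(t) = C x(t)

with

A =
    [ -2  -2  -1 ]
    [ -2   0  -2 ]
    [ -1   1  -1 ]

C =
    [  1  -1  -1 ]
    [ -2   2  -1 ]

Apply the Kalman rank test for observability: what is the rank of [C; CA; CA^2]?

CA = [[1, -3, 2], [1, 3, -1]]
CA^2 = [[2, 0, 3], [-7, -3, -6]]
Observability matrix O = [C; CA; CA^2] = [[1, -1, -1], [-2, 2, -1], [1, -3, 2], [1, 3, -1], [2, 0, 3], [-7, -3, -6]]
Take the 3×3 submatrix of O formed by rows 1, 2, 3: [[1, -1, -1], [-2, 2, -1], [1, -3, 2]]. Its determinant is 1·(2·2 - (-1)·(-3)) - (-1)·((-2)·2 - (-1)·1) + (-1)·((-2)·(-3) - 2·1) = 1·1 - (-1)·(-3) + (-1)·4 = -6 ≠ 0.
So rank(O) ≥ 3; since O has 3 columns, rank(O) = 3.
rank(O) = 3 = n, so the pair (A, C) is completely observable.

3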